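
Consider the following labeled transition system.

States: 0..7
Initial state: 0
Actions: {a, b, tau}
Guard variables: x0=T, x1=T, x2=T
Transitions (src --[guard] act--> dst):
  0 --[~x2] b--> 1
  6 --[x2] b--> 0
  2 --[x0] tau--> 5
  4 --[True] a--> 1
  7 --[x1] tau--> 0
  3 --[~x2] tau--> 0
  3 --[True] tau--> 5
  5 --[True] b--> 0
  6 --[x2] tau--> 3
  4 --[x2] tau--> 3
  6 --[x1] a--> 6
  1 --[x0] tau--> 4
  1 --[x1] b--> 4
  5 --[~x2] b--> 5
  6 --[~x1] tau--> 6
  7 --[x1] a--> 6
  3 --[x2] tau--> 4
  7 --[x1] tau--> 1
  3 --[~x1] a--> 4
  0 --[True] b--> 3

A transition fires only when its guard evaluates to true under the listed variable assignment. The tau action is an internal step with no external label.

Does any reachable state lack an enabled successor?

R = {0,1,3,4,5}
  0: b→3  [1 exit(s)]
  1: b→4  tau→4  [2 exit(s)]
  3: tau→4  tau→5  [2 exit(s)]
  4: a→1  tau→3  [2 exit(s)]
  5: b→0  [1 exit(s)]

Answer: DEADLOCK-FREE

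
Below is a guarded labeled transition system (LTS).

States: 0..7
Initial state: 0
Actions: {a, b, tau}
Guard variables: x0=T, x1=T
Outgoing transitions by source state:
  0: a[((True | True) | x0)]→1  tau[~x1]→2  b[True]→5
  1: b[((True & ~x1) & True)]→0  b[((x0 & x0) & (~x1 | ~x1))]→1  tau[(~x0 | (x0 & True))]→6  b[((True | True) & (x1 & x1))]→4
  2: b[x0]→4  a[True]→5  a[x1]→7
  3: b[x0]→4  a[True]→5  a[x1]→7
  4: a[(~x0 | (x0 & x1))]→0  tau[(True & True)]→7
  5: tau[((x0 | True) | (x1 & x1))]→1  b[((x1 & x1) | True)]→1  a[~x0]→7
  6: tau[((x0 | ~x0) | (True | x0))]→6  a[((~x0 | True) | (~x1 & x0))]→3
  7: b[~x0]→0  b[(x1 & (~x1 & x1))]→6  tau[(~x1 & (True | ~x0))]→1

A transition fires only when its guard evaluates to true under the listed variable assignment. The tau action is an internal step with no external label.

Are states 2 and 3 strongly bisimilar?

Answer: BISIMILAR

Working:
Bisimulation quotient by refinement:
  round 0: {{0,1,2,3,4,5,6,7}}
  round 1: {{0,2,3},{1,5},{4,6},{7}}
  round 2: {{0},{1},{2,3},{4},{5},{6},{7}}
7 equivalence class(es) (converged in 3)
2∈{2,3}, 3∈{2,3}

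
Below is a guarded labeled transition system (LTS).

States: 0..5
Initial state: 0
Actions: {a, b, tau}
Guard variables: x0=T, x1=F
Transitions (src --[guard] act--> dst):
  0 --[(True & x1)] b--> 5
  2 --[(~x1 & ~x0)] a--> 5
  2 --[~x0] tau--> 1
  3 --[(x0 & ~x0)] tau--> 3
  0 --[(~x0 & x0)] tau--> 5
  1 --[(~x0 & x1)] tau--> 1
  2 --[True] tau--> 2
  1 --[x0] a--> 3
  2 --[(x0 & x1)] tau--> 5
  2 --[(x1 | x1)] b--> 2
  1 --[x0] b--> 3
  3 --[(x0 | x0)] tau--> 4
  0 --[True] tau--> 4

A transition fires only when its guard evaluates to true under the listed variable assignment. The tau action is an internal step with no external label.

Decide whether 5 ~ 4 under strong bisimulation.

Answer: BISIMILAR

Working:
Bisimulation quotient by refinement:
  P[0] = {{0,1,2,3,4,5}}
  P[1] = {{0,2,3},{1},{4,5}}
  P[2] = {{0,3},{1},{2},{4,5}}
Fixed point at round 3; 4 class(es).
5∈{4,5}, 4∈{4,5}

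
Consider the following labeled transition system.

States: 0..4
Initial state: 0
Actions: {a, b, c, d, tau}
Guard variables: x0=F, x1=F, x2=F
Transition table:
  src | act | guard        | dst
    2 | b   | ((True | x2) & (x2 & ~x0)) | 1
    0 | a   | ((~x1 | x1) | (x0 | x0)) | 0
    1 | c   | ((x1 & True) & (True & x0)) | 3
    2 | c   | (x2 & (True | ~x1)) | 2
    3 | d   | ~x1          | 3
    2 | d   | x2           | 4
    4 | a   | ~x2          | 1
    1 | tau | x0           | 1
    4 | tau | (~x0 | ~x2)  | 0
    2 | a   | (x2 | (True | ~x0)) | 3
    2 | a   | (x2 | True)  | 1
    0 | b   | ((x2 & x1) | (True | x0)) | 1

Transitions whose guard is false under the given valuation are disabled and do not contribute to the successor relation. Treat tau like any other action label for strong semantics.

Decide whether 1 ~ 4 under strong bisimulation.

Bisimulation quotient by refinement:
  π0 = {{0,1,2,3,4}}
  π1 = {{0},{1},{2},{3},{4}}
Fixed point at round 2; 5 class(es).
[1]={1}  [4]={4}

Answer: NOT BISIMILAR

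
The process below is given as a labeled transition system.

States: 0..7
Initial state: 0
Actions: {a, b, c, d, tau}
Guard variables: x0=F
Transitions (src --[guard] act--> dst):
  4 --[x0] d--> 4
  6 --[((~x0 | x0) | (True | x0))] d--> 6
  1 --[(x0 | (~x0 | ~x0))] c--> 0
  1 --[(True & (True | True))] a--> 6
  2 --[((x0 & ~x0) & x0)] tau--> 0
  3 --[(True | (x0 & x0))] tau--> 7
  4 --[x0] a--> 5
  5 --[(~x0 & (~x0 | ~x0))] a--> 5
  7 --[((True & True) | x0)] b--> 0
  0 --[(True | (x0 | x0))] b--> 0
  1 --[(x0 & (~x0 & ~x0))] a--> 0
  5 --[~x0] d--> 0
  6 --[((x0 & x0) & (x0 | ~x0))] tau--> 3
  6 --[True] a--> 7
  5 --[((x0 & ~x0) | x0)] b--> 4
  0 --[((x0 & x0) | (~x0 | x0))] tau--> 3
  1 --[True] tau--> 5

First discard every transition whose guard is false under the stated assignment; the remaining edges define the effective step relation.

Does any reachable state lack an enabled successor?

Reach set: {0,3,7}
  0: b→0  tau→3  [2 exit(s)]
  3: tau→7  [1 exit(s)]
  7: b→0  [1 exit(s)]

Answer: DEADLOCK-FREE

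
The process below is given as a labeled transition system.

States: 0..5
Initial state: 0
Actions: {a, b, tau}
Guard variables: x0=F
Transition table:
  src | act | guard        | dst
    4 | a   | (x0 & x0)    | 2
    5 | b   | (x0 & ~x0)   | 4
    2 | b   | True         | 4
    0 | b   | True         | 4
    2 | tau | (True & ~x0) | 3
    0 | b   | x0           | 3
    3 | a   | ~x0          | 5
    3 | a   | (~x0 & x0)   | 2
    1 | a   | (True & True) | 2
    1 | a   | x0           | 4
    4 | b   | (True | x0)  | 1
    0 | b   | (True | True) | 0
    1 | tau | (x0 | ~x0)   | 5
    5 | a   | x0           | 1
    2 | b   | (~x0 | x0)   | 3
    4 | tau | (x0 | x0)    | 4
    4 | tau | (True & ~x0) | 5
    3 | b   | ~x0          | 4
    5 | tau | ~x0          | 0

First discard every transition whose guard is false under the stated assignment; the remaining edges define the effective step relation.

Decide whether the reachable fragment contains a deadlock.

Answer: DEADLOCK-FREE

Trace:
Reachable = {0,1,2,3,4,5}
  0: b→0  b→4  [2 out]
  1: a→2  tau→5  [2 out]
  2: b→3  b→4  tau→3  [3 out]
  3: a→5  b→4  [2 out]
  4: b→1  tau→5  [2 out]
  5: tau→0  [1 out]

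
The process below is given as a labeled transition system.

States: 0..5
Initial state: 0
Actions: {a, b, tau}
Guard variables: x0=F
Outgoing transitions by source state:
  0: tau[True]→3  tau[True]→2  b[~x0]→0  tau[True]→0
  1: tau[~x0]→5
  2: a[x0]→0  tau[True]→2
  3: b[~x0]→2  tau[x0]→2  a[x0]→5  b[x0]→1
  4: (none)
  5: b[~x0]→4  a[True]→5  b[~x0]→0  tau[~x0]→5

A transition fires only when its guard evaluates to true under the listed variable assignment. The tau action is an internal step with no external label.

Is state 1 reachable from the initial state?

Guard filter leaves 11 enabled edge(s).
depth 0: {0}
depth 1: {2,3}  cumulative {0,2,3}
Reach set: {0,2,3}

Answer: UNREACHABLE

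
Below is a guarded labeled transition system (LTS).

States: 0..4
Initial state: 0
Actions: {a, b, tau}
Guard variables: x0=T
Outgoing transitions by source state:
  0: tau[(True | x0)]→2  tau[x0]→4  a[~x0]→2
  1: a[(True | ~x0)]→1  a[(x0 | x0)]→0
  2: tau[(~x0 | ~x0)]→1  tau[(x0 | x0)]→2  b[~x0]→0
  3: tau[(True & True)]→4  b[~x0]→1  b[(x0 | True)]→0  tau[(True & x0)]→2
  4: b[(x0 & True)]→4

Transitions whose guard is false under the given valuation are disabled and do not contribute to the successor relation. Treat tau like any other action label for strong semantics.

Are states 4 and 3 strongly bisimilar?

Answer: NOT BISIMILAR

Analysis:
Compute ~ classes (split until stable):
  π0 = {{0,1,2,3,4}}
  π1 = {{0,2},{1},{3},{4}}
  π2 = {{0},{1},{2},{3},{4}}
stable after 3 split(s): 5 block(s)
class of 4: {4}; class of 3: {3}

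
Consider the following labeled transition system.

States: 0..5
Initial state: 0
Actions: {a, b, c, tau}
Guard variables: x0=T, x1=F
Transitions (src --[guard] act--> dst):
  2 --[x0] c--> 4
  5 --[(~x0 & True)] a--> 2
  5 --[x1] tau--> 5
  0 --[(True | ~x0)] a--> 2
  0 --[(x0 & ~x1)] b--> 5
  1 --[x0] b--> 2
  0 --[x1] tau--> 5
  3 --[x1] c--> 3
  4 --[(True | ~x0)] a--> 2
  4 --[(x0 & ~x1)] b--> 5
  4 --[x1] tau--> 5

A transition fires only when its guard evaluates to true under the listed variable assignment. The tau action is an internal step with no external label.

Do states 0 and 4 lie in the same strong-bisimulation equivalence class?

Answer: BISIMILAR

Working:
Refine partition for ~:
  P[0] = {{0,1,2,3,4,5}}
  P[1] = {{0,4},{1},{2},{3,5}}
4 equivalence class(es) (converged in 2)
[0]={0,4}  [4]={0,4}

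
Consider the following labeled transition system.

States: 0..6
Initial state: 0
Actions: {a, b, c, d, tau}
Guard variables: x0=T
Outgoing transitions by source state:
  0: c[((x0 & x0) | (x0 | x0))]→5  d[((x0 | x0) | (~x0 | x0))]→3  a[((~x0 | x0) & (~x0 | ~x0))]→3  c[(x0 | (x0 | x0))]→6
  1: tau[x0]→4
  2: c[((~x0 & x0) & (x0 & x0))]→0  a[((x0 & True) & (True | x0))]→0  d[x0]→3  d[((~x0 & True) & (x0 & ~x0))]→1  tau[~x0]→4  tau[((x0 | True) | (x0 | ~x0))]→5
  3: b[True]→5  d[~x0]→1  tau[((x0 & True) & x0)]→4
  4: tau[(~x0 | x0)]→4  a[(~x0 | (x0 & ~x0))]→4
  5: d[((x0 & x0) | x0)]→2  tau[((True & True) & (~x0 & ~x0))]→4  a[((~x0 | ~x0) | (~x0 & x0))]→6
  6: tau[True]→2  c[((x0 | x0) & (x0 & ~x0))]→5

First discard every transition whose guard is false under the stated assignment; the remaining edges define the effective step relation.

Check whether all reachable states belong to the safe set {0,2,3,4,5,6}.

Allowed set {0,2,3,4,5,6}
Reach set: {0,2,3,4,5,6}
  0: ✓
  2: ✓
  3: ✓
  4: ✓
  5: ✓
  6: ✓

Answer: INVARIANT HOLDS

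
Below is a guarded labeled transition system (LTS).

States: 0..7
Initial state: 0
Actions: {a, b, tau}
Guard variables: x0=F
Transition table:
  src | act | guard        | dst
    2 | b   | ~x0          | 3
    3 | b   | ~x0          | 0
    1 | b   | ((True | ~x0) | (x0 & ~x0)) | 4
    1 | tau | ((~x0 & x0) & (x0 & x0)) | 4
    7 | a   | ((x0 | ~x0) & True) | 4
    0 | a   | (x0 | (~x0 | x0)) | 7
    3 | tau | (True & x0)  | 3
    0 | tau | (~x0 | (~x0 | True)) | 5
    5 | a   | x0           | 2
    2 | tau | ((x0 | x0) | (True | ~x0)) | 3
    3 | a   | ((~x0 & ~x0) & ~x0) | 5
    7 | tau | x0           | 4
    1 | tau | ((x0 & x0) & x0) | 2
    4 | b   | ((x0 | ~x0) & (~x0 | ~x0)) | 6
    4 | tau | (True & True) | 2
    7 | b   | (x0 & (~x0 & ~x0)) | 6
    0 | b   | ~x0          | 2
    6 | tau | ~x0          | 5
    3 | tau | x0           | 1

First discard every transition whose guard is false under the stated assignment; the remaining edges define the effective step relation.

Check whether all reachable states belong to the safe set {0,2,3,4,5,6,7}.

Answer: INVARIANT HOLDS

Working:
Safe = {0,2,3,4,5,6,7}
R = {0,2,3,4,5,6,7}
  0: safe
  2: safe
  3: safe
  4: safe
  5: safe
  6: safe
  7: safe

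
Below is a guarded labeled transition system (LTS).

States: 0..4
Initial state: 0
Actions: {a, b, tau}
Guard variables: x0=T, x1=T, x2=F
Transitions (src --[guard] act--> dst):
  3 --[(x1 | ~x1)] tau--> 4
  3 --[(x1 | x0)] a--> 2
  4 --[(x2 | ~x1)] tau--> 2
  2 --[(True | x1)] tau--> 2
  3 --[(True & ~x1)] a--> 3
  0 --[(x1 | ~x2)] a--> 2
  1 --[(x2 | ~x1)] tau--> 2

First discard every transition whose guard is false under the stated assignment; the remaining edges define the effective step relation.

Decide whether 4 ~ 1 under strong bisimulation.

Answer: BISIMILAR

Analysis:
Refine partition for ~:
  π0 = {{0,1,2,3,4}}
  π1 = {{0},{1,4},{2},{3}}
4 equivalence class(es) (converged in 2)
[4]={1,4}  [1]={1,4}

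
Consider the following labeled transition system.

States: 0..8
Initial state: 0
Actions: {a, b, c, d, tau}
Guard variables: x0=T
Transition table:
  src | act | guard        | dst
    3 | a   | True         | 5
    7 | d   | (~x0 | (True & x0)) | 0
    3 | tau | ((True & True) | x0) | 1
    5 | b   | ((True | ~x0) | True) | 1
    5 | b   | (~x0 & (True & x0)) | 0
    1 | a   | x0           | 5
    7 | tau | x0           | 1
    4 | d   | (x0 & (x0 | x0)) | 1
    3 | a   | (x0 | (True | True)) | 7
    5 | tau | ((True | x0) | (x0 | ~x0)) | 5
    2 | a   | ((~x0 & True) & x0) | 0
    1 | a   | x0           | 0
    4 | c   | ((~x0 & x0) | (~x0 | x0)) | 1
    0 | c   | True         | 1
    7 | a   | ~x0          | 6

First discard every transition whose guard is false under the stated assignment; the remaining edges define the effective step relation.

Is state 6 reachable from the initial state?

Answer: UNREACHABLE

Trace:
Guard filter leaves 12 enabled edge(s).
Layer 0: {0}
Layer 1: {1}  cumulative {0,1}
Layer 2: {5}  cumulative {0,1,5}
R = {0,1,5}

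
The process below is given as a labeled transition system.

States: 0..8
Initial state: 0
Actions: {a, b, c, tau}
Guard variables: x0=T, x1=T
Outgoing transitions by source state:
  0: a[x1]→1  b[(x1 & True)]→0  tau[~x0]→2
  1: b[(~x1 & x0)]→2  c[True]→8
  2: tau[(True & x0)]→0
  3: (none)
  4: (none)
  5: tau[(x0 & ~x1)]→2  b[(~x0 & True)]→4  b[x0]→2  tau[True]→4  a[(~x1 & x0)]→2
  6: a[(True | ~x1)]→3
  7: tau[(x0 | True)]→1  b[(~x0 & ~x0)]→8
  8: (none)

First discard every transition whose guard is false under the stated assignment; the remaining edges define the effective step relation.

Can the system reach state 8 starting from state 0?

8 transition(s) survive guard evaluation.
depth 0: {0}
depth 1: {1}  cumulative {0,1}
depth 2: {8}  cumulative {0,1,8}
R = {0,1,8}
Path to 8: a·c

Answer: REACHABLE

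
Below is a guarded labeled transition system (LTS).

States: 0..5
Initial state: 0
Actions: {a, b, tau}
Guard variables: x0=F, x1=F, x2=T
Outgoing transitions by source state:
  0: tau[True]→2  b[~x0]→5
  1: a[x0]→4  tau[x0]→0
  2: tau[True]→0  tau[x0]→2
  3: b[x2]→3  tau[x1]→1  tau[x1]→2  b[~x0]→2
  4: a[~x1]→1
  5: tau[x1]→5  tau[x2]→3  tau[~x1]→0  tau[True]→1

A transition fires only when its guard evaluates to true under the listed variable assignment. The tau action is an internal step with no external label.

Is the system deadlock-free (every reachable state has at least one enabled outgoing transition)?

R = {0,1,2,3,5}
  0: b→5  tau→2  [2 exit(s)]
  1: ∅  [STUCK]
  2: tau→0  [1 exit(s)]
  3: b→2  b→3  [2 exit(s)]
  5: tau→0  tau→1  tau→3  [3 exit(s)]
Path to 1: b·tau

Answer: DEADLOCK at state 1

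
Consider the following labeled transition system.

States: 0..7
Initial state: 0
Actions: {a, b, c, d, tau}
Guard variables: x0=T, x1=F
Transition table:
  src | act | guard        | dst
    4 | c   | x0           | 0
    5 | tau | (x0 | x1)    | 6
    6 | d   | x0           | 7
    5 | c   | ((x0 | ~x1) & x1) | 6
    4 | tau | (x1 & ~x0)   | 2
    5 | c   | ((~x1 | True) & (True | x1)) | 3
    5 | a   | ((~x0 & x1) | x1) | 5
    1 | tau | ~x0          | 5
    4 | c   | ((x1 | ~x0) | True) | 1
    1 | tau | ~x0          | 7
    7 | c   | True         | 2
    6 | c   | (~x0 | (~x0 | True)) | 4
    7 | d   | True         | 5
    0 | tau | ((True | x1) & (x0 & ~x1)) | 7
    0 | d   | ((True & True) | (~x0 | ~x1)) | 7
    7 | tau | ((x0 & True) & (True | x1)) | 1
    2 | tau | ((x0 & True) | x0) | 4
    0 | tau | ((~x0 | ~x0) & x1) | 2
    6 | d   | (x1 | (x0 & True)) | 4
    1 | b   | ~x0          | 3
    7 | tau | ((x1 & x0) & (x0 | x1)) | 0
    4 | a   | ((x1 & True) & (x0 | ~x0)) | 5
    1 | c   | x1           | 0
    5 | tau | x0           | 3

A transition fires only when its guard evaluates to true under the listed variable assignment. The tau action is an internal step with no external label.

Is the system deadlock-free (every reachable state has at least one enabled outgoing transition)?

Reachable = {0,1,2,3,4,5,6,7}
  0: d→7  tau→7  [deg 2]
  1: ∅  [no exit]
  2: tau→4  [deg 1]
  3: ∅  [no exit]
  4: c→0  c→1  [deg 2]
  5: c→3  tau→3  tau→6  [deg 3]
  6: c→4  d→4  d→7  [deg 3]
  7: c→2  d→5  tau→1  [deg 3]
witness 1: tau·tau

Answer: DEADLOCK at state 1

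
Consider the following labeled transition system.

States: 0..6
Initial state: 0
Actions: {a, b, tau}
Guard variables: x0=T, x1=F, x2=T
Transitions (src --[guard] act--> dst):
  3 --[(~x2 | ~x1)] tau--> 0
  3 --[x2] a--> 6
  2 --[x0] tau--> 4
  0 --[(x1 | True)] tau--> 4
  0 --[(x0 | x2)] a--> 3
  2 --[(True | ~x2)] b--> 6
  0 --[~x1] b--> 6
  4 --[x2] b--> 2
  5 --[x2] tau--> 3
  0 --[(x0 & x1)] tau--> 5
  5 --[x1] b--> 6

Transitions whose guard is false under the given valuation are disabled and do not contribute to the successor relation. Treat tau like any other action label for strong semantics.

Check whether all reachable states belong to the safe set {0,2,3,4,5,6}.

Answer: INVARIANT HOLDS

Working:
Safe = {0,2,3,4,5,6}
Reach set: {0,2,3,4,6}
  0: safe
  2: safe
  3: safe
  4: safe
  6: safe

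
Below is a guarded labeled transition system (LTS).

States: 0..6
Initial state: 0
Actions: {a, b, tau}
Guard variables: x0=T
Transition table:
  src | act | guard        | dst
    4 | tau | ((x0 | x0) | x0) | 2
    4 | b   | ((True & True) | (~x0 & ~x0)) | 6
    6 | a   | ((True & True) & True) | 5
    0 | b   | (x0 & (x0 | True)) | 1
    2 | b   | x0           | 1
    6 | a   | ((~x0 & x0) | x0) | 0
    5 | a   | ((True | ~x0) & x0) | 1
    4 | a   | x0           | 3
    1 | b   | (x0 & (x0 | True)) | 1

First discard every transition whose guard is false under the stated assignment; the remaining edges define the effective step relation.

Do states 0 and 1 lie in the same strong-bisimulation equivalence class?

Bisimulation quotient by refinement:
  P[0] = {{0,1,2,3,4,5,6}}
  P[1] = {{0,1,2},{3},{4},{5,6}}
  P[2] = {{0,1,2},{3},{4},{5},{6}}
5 equivalence class(es) (converged in 3)
[0]={0,1,2}  [1]={0,1,2}

Answer: BISIMILAR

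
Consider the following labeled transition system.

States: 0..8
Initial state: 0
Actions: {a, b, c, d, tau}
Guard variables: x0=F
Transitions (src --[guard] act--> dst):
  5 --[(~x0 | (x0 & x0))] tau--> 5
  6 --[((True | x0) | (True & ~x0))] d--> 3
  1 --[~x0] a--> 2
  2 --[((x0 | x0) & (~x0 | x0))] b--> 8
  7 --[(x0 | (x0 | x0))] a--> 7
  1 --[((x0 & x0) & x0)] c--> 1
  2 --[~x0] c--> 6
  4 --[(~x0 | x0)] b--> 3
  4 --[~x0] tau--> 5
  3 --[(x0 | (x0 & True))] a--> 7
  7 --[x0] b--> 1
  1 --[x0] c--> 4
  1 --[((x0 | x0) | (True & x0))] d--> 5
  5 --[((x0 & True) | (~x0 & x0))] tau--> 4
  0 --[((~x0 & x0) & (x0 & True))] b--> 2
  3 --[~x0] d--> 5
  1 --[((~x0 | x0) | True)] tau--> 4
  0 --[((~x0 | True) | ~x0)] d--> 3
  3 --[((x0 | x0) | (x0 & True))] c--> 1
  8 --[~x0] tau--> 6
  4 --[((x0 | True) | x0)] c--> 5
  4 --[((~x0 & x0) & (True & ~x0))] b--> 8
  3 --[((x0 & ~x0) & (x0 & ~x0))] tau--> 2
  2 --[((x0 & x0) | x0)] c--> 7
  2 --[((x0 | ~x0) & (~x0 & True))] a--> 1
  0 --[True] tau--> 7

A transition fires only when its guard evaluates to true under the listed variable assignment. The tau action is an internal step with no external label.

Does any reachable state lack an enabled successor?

Answer: DEADLOCK at state 7

Working:
R = {0,3,5,7}
  0: d→3  tau→7  [deg 2]
  3: d→5  [deg 1]
  5: tau→5  [deg 1]
  7: ∅  [deadlock]
trace reaching 7: tau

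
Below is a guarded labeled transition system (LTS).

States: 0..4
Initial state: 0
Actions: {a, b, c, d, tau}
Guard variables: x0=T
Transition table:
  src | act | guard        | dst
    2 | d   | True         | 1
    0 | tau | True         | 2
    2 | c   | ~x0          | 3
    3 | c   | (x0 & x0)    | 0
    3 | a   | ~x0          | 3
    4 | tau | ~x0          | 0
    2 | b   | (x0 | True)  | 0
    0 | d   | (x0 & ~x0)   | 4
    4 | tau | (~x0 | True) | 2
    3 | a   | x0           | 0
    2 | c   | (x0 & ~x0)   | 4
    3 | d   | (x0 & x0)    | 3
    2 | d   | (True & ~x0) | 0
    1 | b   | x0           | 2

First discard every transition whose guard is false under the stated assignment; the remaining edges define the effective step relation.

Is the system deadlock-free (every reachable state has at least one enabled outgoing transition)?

Answer: DEADLOCK-FREE

Trace:
Reach set: {0,1,2}
  0: tau→2  [1 out]
  1: b→2  [1 out]
  2: b→0  d→1  [2 out]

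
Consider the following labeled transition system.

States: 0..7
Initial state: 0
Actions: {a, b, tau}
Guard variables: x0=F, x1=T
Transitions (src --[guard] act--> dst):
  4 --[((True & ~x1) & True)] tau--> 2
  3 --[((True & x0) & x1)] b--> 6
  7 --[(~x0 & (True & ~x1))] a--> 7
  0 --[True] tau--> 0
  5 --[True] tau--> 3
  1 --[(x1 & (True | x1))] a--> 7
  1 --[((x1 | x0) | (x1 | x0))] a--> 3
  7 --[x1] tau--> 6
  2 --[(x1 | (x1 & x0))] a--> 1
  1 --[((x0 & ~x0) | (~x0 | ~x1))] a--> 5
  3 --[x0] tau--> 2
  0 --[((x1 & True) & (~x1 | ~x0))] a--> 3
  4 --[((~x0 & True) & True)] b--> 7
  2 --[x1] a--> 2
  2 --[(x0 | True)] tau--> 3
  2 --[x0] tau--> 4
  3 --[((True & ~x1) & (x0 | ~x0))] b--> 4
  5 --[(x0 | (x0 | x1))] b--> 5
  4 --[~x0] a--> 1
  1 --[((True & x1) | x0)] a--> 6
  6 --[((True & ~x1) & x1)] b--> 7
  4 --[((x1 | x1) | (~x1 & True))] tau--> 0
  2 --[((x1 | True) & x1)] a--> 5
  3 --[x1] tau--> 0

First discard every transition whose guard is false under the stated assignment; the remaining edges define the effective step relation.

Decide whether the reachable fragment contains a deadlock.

Reach set: {0,3}
  0: a→3  tau→0  [2 out]
  3: tau→0  [1 out]

Answer: DEADLOCK-FREE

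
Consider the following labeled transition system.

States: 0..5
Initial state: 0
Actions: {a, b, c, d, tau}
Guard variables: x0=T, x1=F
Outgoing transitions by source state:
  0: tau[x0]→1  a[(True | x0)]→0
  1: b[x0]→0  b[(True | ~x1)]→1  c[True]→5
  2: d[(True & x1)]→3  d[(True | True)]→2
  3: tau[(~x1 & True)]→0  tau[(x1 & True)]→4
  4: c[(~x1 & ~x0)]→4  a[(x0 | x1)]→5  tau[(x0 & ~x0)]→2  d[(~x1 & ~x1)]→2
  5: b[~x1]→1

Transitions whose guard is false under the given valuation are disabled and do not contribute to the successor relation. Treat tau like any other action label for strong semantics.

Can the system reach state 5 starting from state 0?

After dropping false guards: 10 live edges.
L0 = {0}
L1 = {1}  total {0,1}
L2 = {5}  total {0,1,5}
Reachable = {0,1,5}
Path to 5: tau·c

Answer: REACHABLE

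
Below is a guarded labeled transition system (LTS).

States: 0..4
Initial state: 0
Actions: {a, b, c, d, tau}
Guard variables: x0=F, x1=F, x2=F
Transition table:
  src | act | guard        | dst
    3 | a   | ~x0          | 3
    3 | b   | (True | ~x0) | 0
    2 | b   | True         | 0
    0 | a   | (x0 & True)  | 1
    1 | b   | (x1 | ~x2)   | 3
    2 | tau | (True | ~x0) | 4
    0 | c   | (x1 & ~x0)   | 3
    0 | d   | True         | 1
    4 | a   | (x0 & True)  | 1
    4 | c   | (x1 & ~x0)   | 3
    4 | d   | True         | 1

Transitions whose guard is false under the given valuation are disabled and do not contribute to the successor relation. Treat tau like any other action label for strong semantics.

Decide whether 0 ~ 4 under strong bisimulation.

Refine partition for ~:
  round 0: {{0,1,2,3,4}}
  round 1: {{0,4},{1},{2},{3}}
stable after 2 split(s): 4 block(s)
[0]={0,4}  [4]={0,4}

Answer: BISIMILAR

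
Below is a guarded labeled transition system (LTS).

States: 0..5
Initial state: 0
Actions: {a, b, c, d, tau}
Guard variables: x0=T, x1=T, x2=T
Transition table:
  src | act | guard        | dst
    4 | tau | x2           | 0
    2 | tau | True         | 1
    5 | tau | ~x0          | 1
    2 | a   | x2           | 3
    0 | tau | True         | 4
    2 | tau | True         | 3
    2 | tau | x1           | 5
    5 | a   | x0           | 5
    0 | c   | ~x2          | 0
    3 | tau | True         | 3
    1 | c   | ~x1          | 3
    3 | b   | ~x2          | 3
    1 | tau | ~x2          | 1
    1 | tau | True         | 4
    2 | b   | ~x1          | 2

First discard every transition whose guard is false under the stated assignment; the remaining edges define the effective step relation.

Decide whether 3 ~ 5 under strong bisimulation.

Refine partition for ~:
  round 0: {{0,1,2,3,4,5}}
  round 1: {{0,1,3,4},{2},{5}}
3 equivalence class(es) (converged in 2)
3∈{0,1,3,4}, 5∈{5}

Answer: NOT BISIMILAR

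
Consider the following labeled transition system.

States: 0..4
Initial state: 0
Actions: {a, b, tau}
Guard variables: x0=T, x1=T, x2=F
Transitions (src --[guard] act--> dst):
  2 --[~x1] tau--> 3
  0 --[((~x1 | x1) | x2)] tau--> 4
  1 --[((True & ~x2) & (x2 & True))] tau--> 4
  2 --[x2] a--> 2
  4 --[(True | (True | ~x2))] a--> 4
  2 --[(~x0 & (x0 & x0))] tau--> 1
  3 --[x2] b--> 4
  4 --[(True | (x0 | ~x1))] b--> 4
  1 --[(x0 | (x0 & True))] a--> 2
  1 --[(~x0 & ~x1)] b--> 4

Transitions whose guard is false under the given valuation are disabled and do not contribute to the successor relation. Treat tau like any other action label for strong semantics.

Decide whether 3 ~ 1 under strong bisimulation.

Refine partition for ~:
  P[0] = {{0,1,2,3,4}}
  P[1] = {{0},{1},{2,3},{4}}
4 equivalence class(es) (converged in 2)
[3]={2,3}  [1]={1}

Answer: NOT BISIMILAR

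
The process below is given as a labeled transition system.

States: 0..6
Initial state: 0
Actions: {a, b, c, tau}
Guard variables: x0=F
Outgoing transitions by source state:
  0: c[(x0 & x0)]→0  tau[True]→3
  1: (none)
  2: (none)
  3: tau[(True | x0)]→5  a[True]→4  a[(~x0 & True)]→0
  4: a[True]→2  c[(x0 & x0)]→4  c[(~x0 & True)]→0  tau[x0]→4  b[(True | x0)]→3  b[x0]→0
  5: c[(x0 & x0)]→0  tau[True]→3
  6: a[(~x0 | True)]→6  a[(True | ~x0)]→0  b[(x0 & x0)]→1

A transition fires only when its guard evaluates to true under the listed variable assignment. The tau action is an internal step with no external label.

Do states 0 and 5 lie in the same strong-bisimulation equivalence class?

Answer: BISIMILAR

Trace:
Compute ~ classes (split until stable):
  round 0: {{0,1,2,3,4,5,6}}
  round 1: {{0,5},{1,2},{3},{4},{6}}
stable after 2 split(s): 5 block(s)
0∈{0,5}, 5∈{0,5}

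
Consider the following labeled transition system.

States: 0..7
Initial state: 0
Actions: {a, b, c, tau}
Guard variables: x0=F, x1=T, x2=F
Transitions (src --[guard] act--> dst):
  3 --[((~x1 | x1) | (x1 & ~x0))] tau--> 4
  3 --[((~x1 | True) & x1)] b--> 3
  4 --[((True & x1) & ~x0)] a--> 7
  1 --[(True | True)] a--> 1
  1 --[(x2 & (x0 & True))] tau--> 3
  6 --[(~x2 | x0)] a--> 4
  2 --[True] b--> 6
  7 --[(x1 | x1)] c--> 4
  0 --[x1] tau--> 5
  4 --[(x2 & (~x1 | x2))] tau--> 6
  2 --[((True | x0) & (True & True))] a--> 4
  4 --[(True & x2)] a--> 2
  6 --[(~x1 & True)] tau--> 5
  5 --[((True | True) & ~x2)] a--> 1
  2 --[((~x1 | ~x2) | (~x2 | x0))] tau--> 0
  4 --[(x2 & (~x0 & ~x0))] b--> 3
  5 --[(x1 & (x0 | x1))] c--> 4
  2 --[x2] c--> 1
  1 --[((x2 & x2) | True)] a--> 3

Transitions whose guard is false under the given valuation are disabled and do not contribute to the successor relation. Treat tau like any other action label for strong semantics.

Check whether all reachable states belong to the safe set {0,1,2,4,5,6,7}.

Answer: INVARIANT VIOLATED at state 3

Trace:
Safe = {0,1,2,4,5,6,7}
Reachable = {0,1,3,4,5,7}
  0: safe
  1: safe
  3: VIOLATES
  4: safe
  5: safe
  7: safe
counterexample path to 3: tau·a·a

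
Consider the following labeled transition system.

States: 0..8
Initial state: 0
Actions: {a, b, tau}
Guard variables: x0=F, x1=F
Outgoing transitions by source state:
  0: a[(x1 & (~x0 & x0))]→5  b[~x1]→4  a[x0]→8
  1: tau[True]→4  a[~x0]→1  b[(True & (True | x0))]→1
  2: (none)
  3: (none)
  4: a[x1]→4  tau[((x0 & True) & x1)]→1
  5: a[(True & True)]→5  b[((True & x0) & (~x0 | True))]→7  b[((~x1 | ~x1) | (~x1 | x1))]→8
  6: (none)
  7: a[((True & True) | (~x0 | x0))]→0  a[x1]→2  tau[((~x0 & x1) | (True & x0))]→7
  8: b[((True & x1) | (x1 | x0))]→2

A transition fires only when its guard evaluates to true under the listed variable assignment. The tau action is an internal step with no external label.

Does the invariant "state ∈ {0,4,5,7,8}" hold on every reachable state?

Answer: INVARIANT HOLDS

Trace:
Safe = {0,4,5,7,8}
R = {0,4}
  0: ✓
  4: ✓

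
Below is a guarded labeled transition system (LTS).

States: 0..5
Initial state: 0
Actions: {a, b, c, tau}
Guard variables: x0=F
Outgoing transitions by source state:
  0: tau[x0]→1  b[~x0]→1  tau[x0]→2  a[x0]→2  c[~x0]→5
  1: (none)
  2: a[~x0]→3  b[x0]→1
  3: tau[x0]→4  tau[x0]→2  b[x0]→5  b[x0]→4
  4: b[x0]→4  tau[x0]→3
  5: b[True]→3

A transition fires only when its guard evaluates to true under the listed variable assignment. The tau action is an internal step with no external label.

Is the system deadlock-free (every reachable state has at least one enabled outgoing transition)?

R = {0,1,3,5}
  0: b→1  c→5  [deg 2]
  1: ∅  [STUCK]
  3: ∅  [STUCK]
  5: b→3  [deg 1]
witness 1: b

Answer: DEADLOCK at state 1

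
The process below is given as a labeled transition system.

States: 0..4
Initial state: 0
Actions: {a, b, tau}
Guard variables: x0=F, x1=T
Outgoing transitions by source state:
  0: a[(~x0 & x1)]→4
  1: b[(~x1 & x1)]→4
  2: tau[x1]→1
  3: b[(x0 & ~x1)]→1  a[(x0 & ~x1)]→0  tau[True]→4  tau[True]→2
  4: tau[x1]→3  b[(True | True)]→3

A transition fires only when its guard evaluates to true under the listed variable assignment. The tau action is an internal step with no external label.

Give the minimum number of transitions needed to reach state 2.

Layered search for 2:
  L0 = {0}
  L1 = {4}
  L2 = {3}
  L3 = {2}
2 enters at depth 3; path a·b·tau

Answer: 3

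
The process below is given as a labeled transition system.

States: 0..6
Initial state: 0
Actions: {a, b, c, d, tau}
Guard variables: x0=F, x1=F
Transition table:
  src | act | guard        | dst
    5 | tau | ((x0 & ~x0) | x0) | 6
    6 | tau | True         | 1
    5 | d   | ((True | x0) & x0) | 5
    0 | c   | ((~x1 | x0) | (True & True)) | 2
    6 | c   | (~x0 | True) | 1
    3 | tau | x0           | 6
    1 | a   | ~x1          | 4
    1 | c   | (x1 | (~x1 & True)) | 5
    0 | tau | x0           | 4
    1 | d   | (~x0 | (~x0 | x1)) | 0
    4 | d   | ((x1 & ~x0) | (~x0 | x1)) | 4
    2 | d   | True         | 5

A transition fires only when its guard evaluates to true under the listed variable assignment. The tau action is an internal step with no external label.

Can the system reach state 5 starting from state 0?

Answer: REACHABLE

Analysis:
Guard filter leaves 8 enabled edge(s).
L0 = {0}
L1 = {2}  now seen {0,2}
L2 = {5}  now seen {0,2,5}
Reachable = {0,2,5}
trace reaching 5: c·d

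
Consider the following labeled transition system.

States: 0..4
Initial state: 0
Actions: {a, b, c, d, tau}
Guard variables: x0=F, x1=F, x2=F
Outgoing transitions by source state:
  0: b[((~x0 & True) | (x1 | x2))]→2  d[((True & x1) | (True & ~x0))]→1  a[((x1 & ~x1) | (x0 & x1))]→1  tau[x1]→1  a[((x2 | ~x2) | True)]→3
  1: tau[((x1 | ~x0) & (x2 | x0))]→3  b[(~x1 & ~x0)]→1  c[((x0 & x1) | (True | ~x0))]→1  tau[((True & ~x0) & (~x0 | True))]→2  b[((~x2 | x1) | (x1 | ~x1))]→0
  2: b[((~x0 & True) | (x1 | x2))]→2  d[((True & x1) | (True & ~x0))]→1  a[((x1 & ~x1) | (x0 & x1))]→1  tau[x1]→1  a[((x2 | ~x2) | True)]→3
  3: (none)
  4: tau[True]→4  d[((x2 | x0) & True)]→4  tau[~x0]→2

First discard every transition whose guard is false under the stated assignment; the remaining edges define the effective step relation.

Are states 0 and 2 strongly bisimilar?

Compute ~ classes (split until stable):
  P[0] = {{0,1,2,3,4}}
  P[1] = {{0,2},{1},{3},{4}}
Fixed point at round 2; 4 class(es).
0∈{0,2}, 2∈{0,2}

Answer: BISIMILAR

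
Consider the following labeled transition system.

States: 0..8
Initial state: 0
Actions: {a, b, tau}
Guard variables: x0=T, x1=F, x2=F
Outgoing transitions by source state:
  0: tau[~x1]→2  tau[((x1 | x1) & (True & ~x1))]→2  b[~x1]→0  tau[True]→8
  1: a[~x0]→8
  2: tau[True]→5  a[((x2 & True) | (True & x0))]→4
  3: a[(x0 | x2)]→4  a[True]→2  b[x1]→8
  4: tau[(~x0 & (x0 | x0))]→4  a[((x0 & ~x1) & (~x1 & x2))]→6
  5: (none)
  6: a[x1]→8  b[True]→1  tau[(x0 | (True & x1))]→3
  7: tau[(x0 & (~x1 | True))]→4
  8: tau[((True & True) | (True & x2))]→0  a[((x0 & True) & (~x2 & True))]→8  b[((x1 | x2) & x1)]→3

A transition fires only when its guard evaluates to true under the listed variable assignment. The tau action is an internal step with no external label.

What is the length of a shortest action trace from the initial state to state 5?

Layered search for 5:
  Layer 0: {0}
  Layer 1: {2,8}
  Layer 2: {4,5}
5 enters at depth 2; path tau·tau

Answer: 2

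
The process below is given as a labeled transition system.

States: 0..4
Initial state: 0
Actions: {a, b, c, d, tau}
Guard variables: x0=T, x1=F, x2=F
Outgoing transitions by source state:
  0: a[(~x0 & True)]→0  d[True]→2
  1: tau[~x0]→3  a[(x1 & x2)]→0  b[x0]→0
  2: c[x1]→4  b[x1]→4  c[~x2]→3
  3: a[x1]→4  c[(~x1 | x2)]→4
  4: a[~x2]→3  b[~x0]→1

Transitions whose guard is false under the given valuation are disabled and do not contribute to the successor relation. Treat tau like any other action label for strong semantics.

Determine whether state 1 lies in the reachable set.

Answer: UNREACHABLE

Working:
5 transition(s) survive guard evaluation.
L0 = {0}
L1 = {2}  now seen {0,2}
L2 = {3}  now seen {0,2,3}
L3 = {4}  now seen {0,2,3,4}
Reach set: {0,2,3,4}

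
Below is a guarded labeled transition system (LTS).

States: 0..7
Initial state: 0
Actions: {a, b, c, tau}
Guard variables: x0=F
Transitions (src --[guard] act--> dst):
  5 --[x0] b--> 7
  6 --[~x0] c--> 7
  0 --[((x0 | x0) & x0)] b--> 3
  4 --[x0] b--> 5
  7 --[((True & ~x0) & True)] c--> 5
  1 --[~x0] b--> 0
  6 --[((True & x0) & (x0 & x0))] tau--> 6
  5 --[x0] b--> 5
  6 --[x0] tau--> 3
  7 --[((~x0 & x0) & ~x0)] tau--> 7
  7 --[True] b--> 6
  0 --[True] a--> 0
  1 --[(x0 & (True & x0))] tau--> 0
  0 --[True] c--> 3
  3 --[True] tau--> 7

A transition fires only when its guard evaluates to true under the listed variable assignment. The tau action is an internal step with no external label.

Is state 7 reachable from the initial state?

Answer: REACHABLE

Trace:
After dropping false guards: 7 live edges.
Layer 0: {0}
Layer 1: {3}  now seen {0,3}
Layer 2: {7}  now seen {0,3,7}
Layer 3: {5,6}  now seen {0,3,5,6,7}
R = {0,3,5,6,7}
witness 7: c·tau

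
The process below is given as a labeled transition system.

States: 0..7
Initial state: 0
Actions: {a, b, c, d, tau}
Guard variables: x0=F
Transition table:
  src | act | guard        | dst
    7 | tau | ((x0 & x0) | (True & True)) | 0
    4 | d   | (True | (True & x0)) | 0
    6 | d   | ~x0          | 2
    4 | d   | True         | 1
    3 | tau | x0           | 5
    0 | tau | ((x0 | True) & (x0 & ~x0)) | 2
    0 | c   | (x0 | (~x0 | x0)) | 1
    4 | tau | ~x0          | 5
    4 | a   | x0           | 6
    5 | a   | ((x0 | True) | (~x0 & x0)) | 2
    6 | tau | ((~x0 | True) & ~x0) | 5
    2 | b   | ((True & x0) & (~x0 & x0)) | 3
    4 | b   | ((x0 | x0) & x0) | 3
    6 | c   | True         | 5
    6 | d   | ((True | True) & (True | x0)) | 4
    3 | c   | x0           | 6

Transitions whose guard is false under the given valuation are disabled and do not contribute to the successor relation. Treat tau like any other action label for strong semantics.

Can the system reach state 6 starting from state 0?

Answer: UNREACHABLE

Trace:
10 transition(s) survive guard evaluation.
Layer 0: {0}
Layer 1: {1}  total {0,1}
R = {0,1}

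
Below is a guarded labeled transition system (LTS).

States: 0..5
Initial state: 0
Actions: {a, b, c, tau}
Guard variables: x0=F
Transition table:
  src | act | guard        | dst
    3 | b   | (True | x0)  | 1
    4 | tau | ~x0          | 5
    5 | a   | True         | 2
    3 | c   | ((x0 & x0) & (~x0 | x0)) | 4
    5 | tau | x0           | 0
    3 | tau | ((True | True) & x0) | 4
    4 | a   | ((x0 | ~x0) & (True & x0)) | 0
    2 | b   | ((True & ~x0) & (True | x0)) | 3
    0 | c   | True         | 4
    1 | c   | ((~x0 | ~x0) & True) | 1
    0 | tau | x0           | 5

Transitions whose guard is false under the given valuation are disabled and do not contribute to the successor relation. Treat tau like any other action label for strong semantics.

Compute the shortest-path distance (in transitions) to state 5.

BFS to 5:
  Layer 0: {0}
  Layer 1: {4}
  Layer 2: {5}
5 enters at depth 2; path c·tau

Answer: 2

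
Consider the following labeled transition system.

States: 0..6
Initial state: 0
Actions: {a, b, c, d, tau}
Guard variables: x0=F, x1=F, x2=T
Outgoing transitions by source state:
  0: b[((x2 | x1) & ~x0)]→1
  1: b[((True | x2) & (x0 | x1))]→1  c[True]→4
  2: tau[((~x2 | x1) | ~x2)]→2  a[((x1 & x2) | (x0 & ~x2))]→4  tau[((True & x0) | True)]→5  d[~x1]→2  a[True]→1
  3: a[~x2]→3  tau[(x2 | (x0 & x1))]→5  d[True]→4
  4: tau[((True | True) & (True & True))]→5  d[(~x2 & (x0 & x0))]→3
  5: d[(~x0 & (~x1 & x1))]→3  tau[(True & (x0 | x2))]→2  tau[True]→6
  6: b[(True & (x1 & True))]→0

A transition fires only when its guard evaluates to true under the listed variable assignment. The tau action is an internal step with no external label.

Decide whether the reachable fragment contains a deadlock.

Reachable = {0,1,2,4,5,6}
  0: b→1  [1 exit(s)]
  1: c→4  [1 exit(s)]
  2: a→1  d→2  tau→5  [3 exit(s)]
  4: tau→5  [1 exit(s)]
  5: tau→2  tau→6  [2 exit(s)]
  6: ∅  [STUCK]
witness 6: b·c·tau·tau

Answer: DEADLOCK at state 6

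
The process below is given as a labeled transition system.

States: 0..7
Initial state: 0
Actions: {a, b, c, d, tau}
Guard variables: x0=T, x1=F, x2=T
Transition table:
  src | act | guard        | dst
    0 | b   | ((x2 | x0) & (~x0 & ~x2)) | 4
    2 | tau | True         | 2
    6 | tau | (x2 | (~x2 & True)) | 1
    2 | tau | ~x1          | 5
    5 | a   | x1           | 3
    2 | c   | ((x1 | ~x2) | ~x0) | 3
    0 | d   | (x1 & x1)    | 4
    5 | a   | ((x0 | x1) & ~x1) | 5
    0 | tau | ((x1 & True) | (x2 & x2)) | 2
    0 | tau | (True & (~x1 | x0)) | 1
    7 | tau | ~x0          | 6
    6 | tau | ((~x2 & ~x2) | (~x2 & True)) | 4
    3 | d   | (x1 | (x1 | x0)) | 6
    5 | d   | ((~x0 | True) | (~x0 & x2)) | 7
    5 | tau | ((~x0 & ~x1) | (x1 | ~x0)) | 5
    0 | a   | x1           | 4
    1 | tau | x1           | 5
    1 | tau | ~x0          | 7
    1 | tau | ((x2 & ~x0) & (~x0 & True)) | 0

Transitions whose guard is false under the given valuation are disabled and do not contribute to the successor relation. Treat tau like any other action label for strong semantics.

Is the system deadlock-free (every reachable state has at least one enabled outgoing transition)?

Answer: DEADLOCK at state 1

Working:
R = {0,1,2,5,7}
  0: tau→1  tau→2  [2 out]
  1: ∅  [deadlock]
  2: tau→2  tau→5  [2 out]
  5: a→5  d→7  [2 out]
  7: ∅  [deadlock]
witness 1: tau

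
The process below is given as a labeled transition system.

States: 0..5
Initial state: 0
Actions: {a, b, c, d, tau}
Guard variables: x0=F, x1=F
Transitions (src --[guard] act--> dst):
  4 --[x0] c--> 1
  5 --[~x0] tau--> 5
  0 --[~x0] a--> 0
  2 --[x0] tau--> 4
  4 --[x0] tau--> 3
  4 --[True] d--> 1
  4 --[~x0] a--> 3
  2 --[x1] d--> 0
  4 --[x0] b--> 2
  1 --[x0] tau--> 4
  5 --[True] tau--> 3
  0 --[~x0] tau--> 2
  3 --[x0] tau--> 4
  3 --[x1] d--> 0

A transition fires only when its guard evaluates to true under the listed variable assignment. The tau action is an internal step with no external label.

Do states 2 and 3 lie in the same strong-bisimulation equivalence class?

Bisimulation quotient by refinement:
  π0 = {{0,1,2,3,4,5}}
  π1 = {{0},{1,2,3},{4},{5}}
Fixed point at round 2; 4 class(es).
2∈{1,2,3}, 3∈{1,2,3}

Answer: BISIMILAR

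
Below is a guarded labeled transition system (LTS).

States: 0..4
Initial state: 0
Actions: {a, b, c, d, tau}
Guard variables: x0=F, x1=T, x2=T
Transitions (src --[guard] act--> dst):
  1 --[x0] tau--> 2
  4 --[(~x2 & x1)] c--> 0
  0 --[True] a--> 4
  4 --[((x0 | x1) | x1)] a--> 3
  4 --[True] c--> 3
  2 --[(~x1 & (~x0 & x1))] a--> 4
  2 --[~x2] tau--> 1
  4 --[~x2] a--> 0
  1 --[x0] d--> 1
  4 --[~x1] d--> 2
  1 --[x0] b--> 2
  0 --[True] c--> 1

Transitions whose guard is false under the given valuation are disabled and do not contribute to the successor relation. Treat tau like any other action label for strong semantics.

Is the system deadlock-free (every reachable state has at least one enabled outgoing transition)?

Reachable = {0,1,3,4}
  0: a→4  c→1  [2 out]
  1: ∅  [deadlock]
  3: ∅  [deadlock]
  4: a→3  c→3  [2 out]
trace reaching 1: c

Answer: DEADLOCK at state 1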